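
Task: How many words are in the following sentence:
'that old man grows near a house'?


Split into words: that | old | man | grows | near | a | house = 7 words.

7


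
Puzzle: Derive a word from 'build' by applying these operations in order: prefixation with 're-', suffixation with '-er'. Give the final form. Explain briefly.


Step 1: Add prefix 're-' to 'build' = 'rebuild'
Step 2: Add suffix '-er' to 'rebuild' = 'rebuilder'

rebuilder


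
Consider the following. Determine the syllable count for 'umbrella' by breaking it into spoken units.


Break 'umbrella' into syllables: um-brel-la -> um | brel | la = 3 syllables

3 syllables


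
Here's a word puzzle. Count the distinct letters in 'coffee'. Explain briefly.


Unique letters in 'coffee': {c, e, f, o} = 4 distinct letters.

4


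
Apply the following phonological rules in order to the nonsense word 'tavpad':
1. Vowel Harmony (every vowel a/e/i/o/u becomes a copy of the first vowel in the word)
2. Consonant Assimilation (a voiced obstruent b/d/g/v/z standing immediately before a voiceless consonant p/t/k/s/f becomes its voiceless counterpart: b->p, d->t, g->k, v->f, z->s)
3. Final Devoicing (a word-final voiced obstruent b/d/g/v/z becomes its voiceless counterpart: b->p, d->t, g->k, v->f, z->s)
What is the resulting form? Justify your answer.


Starting form: 'tavpad'
Rule 1: Vowel Harmony: all vowels already match. No change.
Rule 2: Consonant Assimilation: voiced obstruent before voiceless consonant becomes voiceless ('vp' -> 'fp'). 'tavpad' -> 'tafpad'
Rule 3: Final Devoicing: word-final voiced obstruent 'd' becomes voiceless 't'. 'tafpad' -> 'tafpat'
Final form: 'tafpat'

tafpat


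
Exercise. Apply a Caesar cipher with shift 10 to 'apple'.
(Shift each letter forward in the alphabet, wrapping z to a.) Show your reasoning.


Shift each letter by 10: a -> k, p -> z, p -> z, l -> v, e -> o. Result: 'kzzvo'.

kzzvo


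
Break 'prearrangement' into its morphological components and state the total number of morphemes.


Step 1: Identify prefix: 'pre' (meaning: before)
Step 2: Identify root: 'arrange'
Step 3: Identify suffix(es): 'ment'
Decomposition: pre- (prefix: before) + arrange (root) + -ment (suffix: action/result)
Total morphemes: 3

3 morphemes (pre- (prefix: before) + arrange (root) + -ment (suffix: action/result))


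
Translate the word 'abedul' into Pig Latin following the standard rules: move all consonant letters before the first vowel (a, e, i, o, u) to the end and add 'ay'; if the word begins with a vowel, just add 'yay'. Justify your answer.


'abedul' starts with a vowel, so add 'yay': 'abedulyay'.

abedulyay


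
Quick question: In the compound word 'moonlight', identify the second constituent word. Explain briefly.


Split 'moonlight' into 'moon' + 'light'. The second part is 'light'.

light


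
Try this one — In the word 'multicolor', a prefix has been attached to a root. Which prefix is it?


The word 'multicolor' = 'multi' (prefix) + 'color' (root). The prefix is 'multi'.

multi


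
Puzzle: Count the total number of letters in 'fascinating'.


Spell out 'fascinating' and number each letter: f(1), a(2), s(3), c(4), i(5), n(6), a(7), t(8), i(9), n(10), g(11). Total: 11 letters.

11


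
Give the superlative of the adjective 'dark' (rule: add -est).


Apply superlative formation (add -est): 'dark' -> 'darkest'.

darkest


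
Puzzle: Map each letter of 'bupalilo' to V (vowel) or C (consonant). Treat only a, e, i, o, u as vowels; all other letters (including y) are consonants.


Letter mapping: b = C, u = V, p = C, a = V, l = C, i = V, l = C, o = V.

CVCVCVCV


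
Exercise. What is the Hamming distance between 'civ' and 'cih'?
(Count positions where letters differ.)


Alignment:
Position 1: 'c' vs 'c' = match
Position 2: 'i' vs 'i' = match
Position 3: 'v' vs 'h' = DIFFER
Total differences: 1

1


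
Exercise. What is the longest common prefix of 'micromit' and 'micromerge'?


Compare from the start: 6 characters match: 'microm'. Mismatch at position 7: 'i' vs 'e'.

microm


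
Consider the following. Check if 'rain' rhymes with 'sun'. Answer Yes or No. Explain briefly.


Rime (stressed vowel + following sounds) of 'rain': -ain = /eɪn/
Rime of 'sun': -un = /ʌn/
/eɪn/ and /ʌn/ are different ending sounds, so the words do not rhyme.

No


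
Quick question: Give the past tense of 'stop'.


Apply rule: Double final consonant and add -ed. 'stop' becomes 'stopped'.

stopped


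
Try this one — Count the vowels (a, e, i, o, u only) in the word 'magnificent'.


Vowels in 'magnificent': a, i, i, e = 4 vowels.

4


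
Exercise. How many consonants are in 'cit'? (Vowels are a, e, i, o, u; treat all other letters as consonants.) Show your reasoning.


Consonants in 'cit': c, t = 2 consonants.

2


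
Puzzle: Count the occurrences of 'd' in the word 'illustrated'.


Letter 'd' in 'illustrated': found at position(s) 11 = 1 occurrence(s).

1


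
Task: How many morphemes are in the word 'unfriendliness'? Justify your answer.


Decomposition: un- (prefix) + friend (root) + -ly (suffix) + -ness (suffix) = 4 morpheme(s)

4 morphemes


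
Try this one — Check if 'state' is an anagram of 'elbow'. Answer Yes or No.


Sorted letters of 'state': 'aestt'
Sorted letters of 'elbow': 'below'
They do not match.

No


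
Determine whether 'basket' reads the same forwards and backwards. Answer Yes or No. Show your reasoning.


Forward: 'basket'
Reversed: 'teksab'
They differ.

No


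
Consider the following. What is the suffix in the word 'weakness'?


The word 'weakness' = 'weak' (root) + '-ness' (suffix). The suffix is '-ness'.

ness


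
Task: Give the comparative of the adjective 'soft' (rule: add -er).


Apply comparative formation (add -er): 'soft' -> 'softer'.

softer


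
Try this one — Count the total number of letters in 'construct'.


Spell out 'construct' and number each letter: c(1), o(2), n(3), s(4), t(5), r(6), u(7), c(8), t(9). Total: 9 letters.

9


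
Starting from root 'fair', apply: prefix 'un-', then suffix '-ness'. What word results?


Step 1: Add prefix 'un-' to 'fair' = 'unfair'
Step 2: Add suffix '-ness' to 'unfair' = 'unfairness'

unfairness


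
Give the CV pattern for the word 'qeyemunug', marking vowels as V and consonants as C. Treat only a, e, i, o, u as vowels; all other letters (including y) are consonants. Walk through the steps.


Letter mapping: q = C, e = V, y = C, e = V, m = C, u = V, n = C, u = V, g = C.

CVCVCVCVC


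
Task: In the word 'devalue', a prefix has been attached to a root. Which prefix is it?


The word 'devalue' = 'de' (prefix) + 'value' (root). The prefix is 'de'.

de


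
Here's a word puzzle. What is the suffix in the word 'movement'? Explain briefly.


The word 'movement' = 'move' (root) + '-ment' (suffix). The suffix is '-ment'.

ment


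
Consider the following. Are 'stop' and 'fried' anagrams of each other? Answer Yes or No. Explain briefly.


Sorted letters of 'stop': 'opst'
Sorted letters of 'fried': 'defir'
They do not match.

No


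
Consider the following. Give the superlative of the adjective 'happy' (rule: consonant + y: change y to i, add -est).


Apply superlative formation (consonant + y: change y to i, add -est): 'happy' -> 'happiest'.

happiest


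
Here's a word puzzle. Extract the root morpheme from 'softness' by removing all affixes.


Remove suffix '-ness' from 'softness' to get root 'soft'.

soft


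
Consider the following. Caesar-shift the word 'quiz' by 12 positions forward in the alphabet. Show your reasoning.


Shift each letter by 12: q -> c, u -> g, i -> u, z -> l. Result: 'cgul'.

cgul


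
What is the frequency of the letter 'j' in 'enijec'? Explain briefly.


Letter 'j' in 'enijec': found at position(s) 4 = 1 occurrence(s).

1


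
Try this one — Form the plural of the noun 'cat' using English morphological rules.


Apply rule: Add -s. 'cat' becomes 'cats'.

cats


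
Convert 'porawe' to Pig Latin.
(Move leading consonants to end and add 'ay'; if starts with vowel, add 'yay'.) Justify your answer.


'porawe': move consonant cluster 'p' to end and add 'ay': 'orawepay'.

orawepay


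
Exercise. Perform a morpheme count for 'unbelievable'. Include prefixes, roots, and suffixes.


Decomposition: un- (prefix) + believe (root) + -able (suffix) = 3 morpheme(s)

3 morphemes


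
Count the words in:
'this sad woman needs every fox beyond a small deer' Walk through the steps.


Split into words: this | sad | woman | needs | every | fox | beyond | a | small | deer = 10 words.

10


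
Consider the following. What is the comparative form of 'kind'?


Apply comparative formation (add -er): 'kind' -> 'kinder'.

kinder


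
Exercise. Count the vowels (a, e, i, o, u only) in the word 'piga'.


Vowels in 'piga': i, a = 2 vowels.

2


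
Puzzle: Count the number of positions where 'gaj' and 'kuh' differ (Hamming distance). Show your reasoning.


Alignment:
Position 1: 'g' vs 'k' = DIFFER
Position 2: 'a' vs 'u' = DIFFER
Position 3: 'j' vs 'h' = DIFFER
Total differences: 3

3


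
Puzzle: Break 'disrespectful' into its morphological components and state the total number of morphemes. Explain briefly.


Step 1: Identify prefix: 'dis' (meaning: not/apart)
Step 2: Identify root: 'respect'
Step 3: Identify suffix(es): 'ful'
Decomposition: dis- (prefix: not/apart) + respect (root) + -ful (suffix: full of)
Total morphemes: 3

3 morphemes (dis- (prefix: not/apart) + respect (root) + -ful (suffix: full of))


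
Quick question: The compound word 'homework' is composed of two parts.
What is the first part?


Split 'homework' into 'home' + 'work'. The first part is 'home'.

home


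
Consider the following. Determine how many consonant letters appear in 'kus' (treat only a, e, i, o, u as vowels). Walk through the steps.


Consonants in 'kus': k, s = 2 consonants.

2


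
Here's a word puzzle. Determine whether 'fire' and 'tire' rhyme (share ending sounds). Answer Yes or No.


Rime (stressed vowel + following sounds) of 'fire': -ire = /aɪər/
Rime of 'tire': -ire = /aɪər/
/aɪər/ and /aɪər/ are the same ending sound, so the words rhyme.

Yes


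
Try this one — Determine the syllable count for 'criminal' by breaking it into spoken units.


Break 'criminal' into syllables: crim-i-nal -> crim | i | nal = 3 syllables

3 syllables


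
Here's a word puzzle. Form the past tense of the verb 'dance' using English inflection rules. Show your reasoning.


Apply rule: Add -d (word ends in -e). 'dance' becomes 'danced'.

danced


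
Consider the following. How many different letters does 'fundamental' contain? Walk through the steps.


Unique letters in 'fundamental': {a, d, e, f, l, m, n, t, u} = 9 distinct letters.

9


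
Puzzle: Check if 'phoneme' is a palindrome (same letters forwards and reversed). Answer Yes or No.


Forward: 'phoneme'
Reversed: 'emenohp'
They differ.

No


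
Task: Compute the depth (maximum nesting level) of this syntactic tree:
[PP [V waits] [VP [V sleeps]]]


Count bracket nesting levels:
'[' at pos 0: depth = 1
'[' at pos 4: depth = 2
'[' at pos 14: depth = 2
'[' at pos 18: depth = 3
Maximum depth reached: 3

3


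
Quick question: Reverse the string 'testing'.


Reverse 'testing' character by character: 'gnitset'.

gnitset


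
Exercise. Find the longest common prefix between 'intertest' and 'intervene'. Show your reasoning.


Compare from the start: 5 characters match: 'inter'. Mismatch at position 6: 't' vs 'v'.

inter


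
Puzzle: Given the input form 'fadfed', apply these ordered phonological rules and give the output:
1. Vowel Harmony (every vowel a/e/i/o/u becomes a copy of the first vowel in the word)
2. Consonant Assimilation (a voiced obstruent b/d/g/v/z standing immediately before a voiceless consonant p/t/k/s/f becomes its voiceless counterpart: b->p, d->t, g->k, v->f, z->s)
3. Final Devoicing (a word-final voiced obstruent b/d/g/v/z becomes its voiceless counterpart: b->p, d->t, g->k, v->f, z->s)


Starting form: 'fadfed'
Rule 1: Vowel Harmony: all vowels become 'a' (matching first vowel). 'fadfed' -> 'fadfad'
Rule 2: Consonant Assimilation: voiced obstruent before voiceless consonant becomes voiceless ('df' -> 'tf'). 'fadfad' -> 'fatfad'
Rule 3: Final Devoicing: word-final voiced obstruent 'd' becomes voiceless 't'. 'fatfad' -> 'fatfat'
Final form: 'fatfat'

fatfat


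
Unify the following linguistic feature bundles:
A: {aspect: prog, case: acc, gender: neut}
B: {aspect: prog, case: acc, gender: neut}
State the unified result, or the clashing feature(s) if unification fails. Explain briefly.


Compare features:
aspect: A=prog vs B=prog -> unified: prog
case: A=acc vs B=acc -> unified: acc
gender: A=neut vs B=neut -> unified: neut
No clashes found.

Unified: {aspect: prog, case: acc, gender: neut}


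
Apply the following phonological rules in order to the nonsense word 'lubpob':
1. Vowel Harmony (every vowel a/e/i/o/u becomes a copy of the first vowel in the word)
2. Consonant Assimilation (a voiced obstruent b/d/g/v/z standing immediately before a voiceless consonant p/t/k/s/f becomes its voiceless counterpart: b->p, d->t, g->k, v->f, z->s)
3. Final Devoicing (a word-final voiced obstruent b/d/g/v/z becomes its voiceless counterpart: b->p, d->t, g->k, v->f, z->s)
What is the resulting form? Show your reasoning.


Starting form: 'lubpob'
Rule 1: Vowel Harmony: all vowels become 'u' (matching first vowel). 'lubpob' -> 'lubpub'
Rule 2: Consonant Assimilation: voiced obstruent before voiceless consonant becomes voiceless ('bp' -> 'pp'). 'lubpub' -> 'luppub'
Rule 3: Final Devoicing: word-final voiced obstruent 'b' becomes voiceless 'p'. 'luppub' -> 'luppup'
Final form: 'luppup'

luppup


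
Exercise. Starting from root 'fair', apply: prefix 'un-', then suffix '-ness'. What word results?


Step 1: Add prefix 'un-' to 'fair' = 'unfair'
Step 2: Add suffix '-ness' to 'unfair' = 'unfairness'

unfairness


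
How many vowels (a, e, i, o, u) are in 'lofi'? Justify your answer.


Vowels in 'lofi': o, i = 2 vowels.

2


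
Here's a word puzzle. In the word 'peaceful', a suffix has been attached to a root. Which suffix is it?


The word 'peaceful' = 'peace' (root) + '-ful' (suffix). The suffix is '-ful'.

ful


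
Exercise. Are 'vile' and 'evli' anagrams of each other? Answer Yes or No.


Sorted letters of 'vile': 'eilv'
Sorted letters of 'evli': 'eilv'
They match.

Yes


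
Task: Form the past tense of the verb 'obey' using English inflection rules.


Apply rule: Add -ed. 'obey' becomes 'obeyed'.

obeyed


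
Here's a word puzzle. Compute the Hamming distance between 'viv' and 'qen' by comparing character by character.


Alignment:
Position 1: 'v' vs 'q' = DIFFER
Position 2: 'i' vs 'e' = DIFFER
Position 3: 'v' vs 'n' = DIFFER
Total differences: 3

3


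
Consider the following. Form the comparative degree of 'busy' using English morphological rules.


Apply comparative formation (consonant + y: change y to i, add -er): 'busy' -> 'busier'.

busier


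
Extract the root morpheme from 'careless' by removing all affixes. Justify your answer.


Remove suffix '-less' from 'careless' to get root 'care'.

care


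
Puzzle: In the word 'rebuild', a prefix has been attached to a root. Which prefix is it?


The word 'rebuild' = 're' (prefix) + 'build' (root). The prefix is 're'.

re


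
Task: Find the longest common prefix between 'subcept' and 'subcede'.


Compare from the start: 5 characters match: 'subce'. Mismatch at position 6: 'p' vs 'd'.

subce


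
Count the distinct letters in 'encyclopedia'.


Unique letters in 'encyclopedia': {a, c, d, e, i, l, n, o, p, y} = 10 distinct letters.

10


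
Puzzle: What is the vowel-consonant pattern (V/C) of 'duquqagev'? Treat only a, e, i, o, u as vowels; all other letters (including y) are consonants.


Letter mapping: d = C, u = V, q = C, u = V, q = C, a = V, g = C, e = V, v = C.

CVCVCVCVC


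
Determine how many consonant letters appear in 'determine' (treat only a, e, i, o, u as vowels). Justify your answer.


Consonants in 'determine': d, t, r, m, n = 5 consonants.

5


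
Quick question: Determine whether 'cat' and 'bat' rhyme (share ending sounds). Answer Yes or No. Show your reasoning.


Rime (stressed vowel + following sounds) of 'cat': -at = /æt/
Rime of 'bat': -at = /æt/
/æt/ and /æt/ are the same ending sound, so the words rhyme.

Yes


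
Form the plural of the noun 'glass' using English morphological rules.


Apply rule: Add -es (sibilant/fricative ending). 'glass' becomes 'glasses'.

glasses


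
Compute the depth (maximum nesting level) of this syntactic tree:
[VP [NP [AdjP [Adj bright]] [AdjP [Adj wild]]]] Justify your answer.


Count bracket nesting levels:
'[' at pos 0: depth = 1
'[' at pos 4: depth = 2
'[' at pos 8: depth = 3
'[' at pos 14: depth = 4
'[' at pos 28: depth = 3
'[' at pos 34: depth = 4
Maximum depth reached: 4

4


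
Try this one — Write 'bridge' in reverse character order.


Reverse 'bridge' character by character: 'egdirb'.

egdirb


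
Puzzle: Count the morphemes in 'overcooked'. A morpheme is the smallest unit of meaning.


Decomposition: over- (prefix) + cook (root) + -ed (suffix) = 3 morpheme(s)

3 morphemes


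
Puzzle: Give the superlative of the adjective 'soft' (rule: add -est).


Apply superlative formation (add -est): 'soft' -> 'softest'.

softest


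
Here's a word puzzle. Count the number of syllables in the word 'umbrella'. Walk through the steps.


Break 'umbrella' into syllables: um-brel-la -> um | brel | la = 3 syllables

3 syllables


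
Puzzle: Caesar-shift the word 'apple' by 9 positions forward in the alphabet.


Shift each letter by 9: a -> j, p -> y, p -> y, l -> u, e -> n. Result: 'jyyun'.

jyyun


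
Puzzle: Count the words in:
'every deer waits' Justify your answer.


Split into words: every | deer | waits = 3 words.

3


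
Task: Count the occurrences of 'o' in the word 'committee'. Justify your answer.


Letter 'o' in 'committee': found at position(s) 2 = 1 occurrence(s).

1


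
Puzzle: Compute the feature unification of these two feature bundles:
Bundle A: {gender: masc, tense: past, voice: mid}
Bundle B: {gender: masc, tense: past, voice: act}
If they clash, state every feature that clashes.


Compare features:
gender: A=masc vs B=masc -> unified: masc
tense: A=past vs B=past -> unified: past
voice: A=mid vs B=act -> CLASH
Clash detected on feature 'voice' (mid vs act); unification fails.

CLASH on 'voice' (mid vs act)


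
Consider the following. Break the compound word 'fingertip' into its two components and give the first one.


Split 'fingertip' into 'finger' + 'tip'. The first part is 'finger'.

finger


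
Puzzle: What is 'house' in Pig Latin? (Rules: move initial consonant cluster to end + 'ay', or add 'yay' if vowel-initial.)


'house': move consonant cluster 'h' to end and add 'ay': 'ousehay'.

ousehay


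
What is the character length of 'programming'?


Spell out 'programming' and number each letter: p(1), r(2), o(3), g(4), r(5), a(6), m(7), m(8), i(9), n(10), g(11). Total: 11 letters.

11


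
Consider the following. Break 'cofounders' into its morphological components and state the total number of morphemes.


Step 1: Identify prefix: 'co' (meaning: together)
Step 2: Identify root: 'found'
Step 3: Identify suffix(es): 'er, s'
Decomposition: co- (prefix: together) + found (root) + -er (suffix: one who) + -s (plural)
Total morphemes: 4

4 morphemes (co- (prefix: together) + found (root) + -er (suffix: one who) + -s (plural))


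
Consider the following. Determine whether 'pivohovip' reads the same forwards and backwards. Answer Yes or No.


Forward: 'pivohovip'
Reversed: 'pivohovip'
They are identical.

Yes


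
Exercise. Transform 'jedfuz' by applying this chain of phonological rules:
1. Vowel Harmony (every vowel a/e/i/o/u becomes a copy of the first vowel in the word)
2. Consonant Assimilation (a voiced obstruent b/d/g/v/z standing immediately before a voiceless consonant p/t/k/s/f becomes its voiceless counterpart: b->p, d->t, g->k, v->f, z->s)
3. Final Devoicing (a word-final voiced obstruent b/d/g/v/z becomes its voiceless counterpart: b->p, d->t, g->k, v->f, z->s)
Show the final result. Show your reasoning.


Starting form: 'jedfuz'
Rule 1: Vowel Harmony: all vowels become 'e' (matching first vowel). 'jedfuz' -> 'jedfez'
Rule 2: Consonant Assimilation: voiced obstruent before voiceless consonant becomes voiceless ('df' -> 'tf'). 'jedfez' -> 'jetfez'
Rule 3: Final Devoicing: word-final voiced obstruent 'z' becomes voiceless 's'. 'jetfez' -> 'jetfes'
Final form: 'jetfes'

jetfes


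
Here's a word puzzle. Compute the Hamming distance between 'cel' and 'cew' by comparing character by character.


Alignment:
Position 1: 'c' vs 'c' = match
Position 2: 'e' vs 'e' = match
Position 3: 'l' vs 'w' = DIFFER
Total differences: 1

1


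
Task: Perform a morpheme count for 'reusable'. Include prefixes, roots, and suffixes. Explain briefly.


Decomposition: re- (prefix) + use (root) + -able (suffix) = 3 morpheme(s)

3 morphemes


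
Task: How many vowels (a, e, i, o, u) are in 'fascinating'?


Vowels in 'fascinating': a, i, a, i = 4 vowels.

4


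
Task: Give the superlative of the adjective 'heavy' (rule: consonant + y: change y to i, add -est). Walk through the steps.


Apply superlative formation (consonant + y: change y to i, add -est): 'heavy' -> 'heaviest'.

heaviest


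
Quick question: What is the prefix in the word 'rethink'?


The word 'rethink' = 're' (prefix) + 'think' (root). The prefix is 're'.

re


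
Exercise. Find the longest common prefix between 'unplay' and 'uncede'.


Compare from the start: 2 characters match: 'un'. Mismatch at position 3: 'p' vs 'c'.

un


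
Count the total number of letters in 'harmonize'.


Spell out 'harmonize' and number each letter: h(1), a(2), r(3), m(4), o(5), n(6), i(7), z(8), e(9). Total: 9 letters.

9


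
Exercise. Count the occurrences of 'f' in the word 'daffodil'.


Letter 'f' in 'daffodil': found at position(s) 3, 4 = 2 occurrence(s).

2


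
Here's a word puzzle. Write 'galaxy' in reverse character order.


Reverse 'galaxy' character by character: 'yxalag'.

yxalag


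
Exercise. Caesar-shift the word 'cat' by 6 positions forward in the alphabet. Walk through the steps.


Shift each letter by 6: c -> i, a -> g, t -> z. Result: 'igz'.

igz


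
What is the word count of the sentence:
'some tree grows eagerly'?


Split into words: some | tree | grows | eagerly = 4 words.

4


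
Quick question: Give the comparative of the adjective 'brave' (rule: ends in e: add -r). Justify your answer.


Apply comparative formation (ends in e: add -r): 'brave' -> 'braver'.

braver


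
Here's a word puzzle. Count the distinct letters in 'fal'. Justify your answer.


Unique letters in 'fal': {a, f, l} = 3 distinct letters.

3


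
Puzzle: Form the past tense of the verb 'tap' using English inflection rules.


Apply rule: Double final consonant and add -ed. 'tap' becomes 'tapped'.

tapped


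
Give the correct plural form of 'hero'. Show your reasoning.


Apply rule: Add -es (consonant + o). 'hero' becomes 'heroes'.

heroes


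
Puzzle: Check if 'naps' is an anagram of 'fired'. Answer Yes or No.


Sorted letters of 'naps': 'anps'
Sorted letters of 'fired': 'defir'
They do not match.

No


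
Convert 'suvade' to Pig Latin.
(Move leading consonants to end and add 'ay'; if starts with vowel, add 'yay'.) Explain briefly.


'suvade': move consonant cluster 's' to end and add 'ay': 'uvadesay'.

uvadesay


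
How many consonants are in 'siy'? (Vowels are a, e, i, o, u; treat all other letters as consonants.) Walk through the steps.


Consonants in 'siy': s, y = 2 consonants.

2


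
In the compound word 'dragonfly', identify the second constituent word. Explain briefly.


Split 'dragonfly' into 'dragon' + 'fly'. The second part is 'fly'.

fly


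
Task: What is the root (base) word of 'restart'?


Remove prefix 're' from 'restart' to get root 'start'.

start


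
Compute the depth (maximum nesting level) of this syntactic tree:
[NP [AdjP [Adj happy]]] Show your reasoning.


Count bracket nesting levels:
'[' at pos 0: depth = 1
'[' at pos 4: depth = 2
'[' at pos 10: depth = 3
Maximum depth reached: 3

3


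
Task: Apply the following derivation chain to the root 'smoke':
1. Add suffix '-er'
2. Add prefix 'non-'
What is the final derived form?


Step 1: Add suffix '-er' to 'smoke' = 'smoker'
Step 2: Add prefix 'non-' to 'smoker' = 'nonsmoker'

nonsmoker


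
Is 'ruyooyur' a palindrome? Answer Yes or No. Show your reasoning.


Forward: 'ruyooyur'
Reversed: 'ruyooyur'
They are identical.

Yes


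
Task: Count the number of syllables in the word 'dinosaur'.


Break 'dinosaur' into syllables: di-no-saur -> di | no | saur = 3 syllables

3 syllables


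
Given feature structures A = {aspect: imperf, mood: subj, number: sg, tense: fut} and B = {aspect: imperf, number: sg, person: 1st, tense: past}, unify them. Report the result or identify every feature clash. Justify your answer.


Compare features:
aspect: A=imperf vs B=imperf -> unified: imperf
mood: A=subj vs B=_ -> unified: subj
number: A=sg vs B=sg -> unified: sg
person: A=_ vs B=1st -> unified: 1st
tense: A=fut vs B=past -> CLASH
Clash detected on feature 'tense' (fut vs past); unification fails.

CLASH on 'tense' (fut vs past)


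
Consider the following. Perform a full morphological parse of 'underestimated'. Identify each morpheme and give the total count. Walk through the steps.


Step 1: Identify prefix: 'under' (meaning: beneath/insufficient)
Step 2: Identify root: 'estimate'
Step 3: Identify suffix(es): 'ed'
Decomposition: under- (prefix: beneath/insufficient) + estimate (root) + -ed (suffix: past)
Total morphemes: 3

3 morphemes (under- (prefix: beneath/insufficient) + estimate (root) + -ed (suffix: past))


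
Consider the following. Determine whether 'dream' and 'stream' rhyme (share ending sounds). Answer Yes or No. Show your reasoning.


Rime (stressed vowel + following sounds) of 'dream': -eam = /iːm/
Rime of 'stream': -eam = /iːm/
/iːm/ and /iːm/ are the same ending sound, so the words rhyme.

Yes


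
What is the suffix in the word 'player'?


The word 'player' = 'play' (root) + '-er' (suffix). The suffix is '-er'.

er


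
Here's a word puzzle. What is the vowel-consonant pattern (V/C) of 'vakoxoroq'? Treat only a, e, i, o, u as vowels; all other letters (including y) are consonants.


Letter mapping: v = C, a = V, k = C, o = V, x = C, o = V, r = C, o = V, q = C.

CVCVCVCVC


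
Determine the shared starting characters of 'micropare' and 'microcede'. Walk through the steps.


Compare from the start: 5 characters match: 'micro'. Mismatch at position 6: 'p' vs 'c'.

micro


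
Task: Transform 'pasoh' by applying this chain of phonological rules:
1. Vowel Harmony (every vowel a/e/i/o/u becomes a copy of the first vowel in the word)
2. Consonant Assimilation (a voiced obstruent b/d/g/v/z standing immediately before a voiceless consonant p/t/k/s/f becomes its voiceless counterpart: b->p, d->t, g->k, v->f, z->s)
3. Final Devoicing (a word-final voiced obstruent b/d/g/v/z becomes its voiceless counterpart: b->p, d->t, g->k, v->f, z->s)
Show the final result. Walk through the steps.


Starting form: 'pasoh'
Rule 1: Vowel Harmony: all vowels become 'a' (matching first vowel). 'pasoh' -> 'pasah'
Rule 2: Consonant Assimilation: no voiced obstruent (b/d/g/v/z) stands immediately before a voiceless consonant (p/t/k/s/f). No change.
Rule 3: Final Devoicing: final consonant 'h' is not one of the voiced obstruents b/d/g/v/z. No change.
Final form: 'pasah'

pasah


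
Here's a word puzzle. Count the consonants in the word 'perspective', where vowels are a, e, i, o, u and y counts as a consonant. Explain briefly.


Consonants in 'perspective': p, r, s, p, c, t, v = 7 consonants.

7


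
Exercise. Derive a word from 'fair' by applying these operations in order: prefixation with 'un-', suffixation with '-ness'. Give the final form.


Step 1: Add prefix 'un-' to 'fair' = 'unfair'
Step 2: Add suffix '-ness' to 'unfair' = 'unfairness'

unfairness


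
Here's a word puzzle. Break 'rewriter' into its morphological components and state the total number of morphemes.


Step 1: Identify prefix: 're' (meaning: again)
Step 2: Identify root: 'write'
Step 3: Identify suffix(es): 'er'
Decomposition: re- (prefix: again) + write (root) + -er (suffix: one who)
Total morphemes: 3

3 morphemes (re- (prefix: again) + write (root) + -er (suffix: one who))


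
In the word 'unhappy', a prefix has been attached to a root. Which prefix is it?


The word 'unhappy' = 'un' (prefix) + 'happy' (root). The prefix is 'un'.

un


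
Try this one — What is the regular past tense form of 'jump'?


Apply rule: Add -ed. 'jump' becomes 'jumped'.

jumped


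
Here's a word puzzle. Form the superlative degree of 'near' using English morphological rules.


Apply superlative formation (add -est): 'near' -> 'nearest'.

nearest


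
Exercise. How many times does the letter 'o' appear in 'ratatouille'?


Letter 'o' in 'ratatouille': found at position(s) 6 = 1 occurrence(s).

1


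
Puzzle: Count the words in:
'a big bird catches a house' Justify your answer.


Split into words: a | big | bird | catches | a | house = 6 words.

6


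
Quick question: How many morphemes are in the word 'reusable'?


Decomposition: re- (prefix) + use (root) + -able (suffix) = 3 morpheme(s)

3 morphemes


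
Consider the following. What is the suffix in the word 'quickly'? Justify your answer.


The word 'quickly' = 'quick' (root) + '-ly' (suffix). The suffix is '-ly'.

ly


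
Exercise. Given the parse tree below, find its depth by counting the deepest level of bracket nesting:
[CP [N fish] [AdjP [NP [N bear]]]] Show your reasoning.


Count bracket nesting levels:
'[' at pos 0: depth = 1
'[' at pos 4: depth = 2
'[' at pos 13: depth = 2
'[' at pos 19: depth = 3
'[' at pos 23: depth = 4
Maximum depth reached: 4

4


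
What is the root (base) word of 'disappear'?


Remove prefix 'dis' from 'disappear' to get root 'appear'.

appear


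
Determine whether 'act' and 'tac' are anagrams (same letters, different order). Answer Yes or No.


Sorted letters of 'act': 'act'
Sorted letters of 'tac': 'act'
They match.

Yes


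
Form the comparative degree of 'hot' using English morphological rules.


Apply comparative formation (double final consonant, add -er): 'hot' -> 'hotter'.

hotter


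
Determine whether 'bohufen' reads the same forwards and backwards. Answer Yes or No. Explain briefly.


Forward: 'bohufen'
Reversed: 'nefuhob'
They differ.

No


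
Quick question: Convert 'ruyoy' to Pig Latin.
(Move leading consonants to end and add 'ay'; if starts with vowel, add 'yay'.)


'ruyoy': move consonant cluster 'r' to end and add 'ay': 'uyoyray'.

uyoyray


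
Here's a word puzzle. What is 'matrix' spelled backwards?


Reverse 'matrix' character by character: 'xirtam'.

xirtam


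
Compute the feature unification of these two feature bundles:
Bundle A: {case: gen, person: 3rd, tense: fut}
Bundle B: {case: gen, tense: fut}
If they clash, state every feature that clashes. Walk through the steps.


Compare features:
case: A=gen vs B=gen -> unified: gen
person: A=3rd vs B=_ -> unified: 3rd
tense: A=fut vs B=fut -> unified: fut
No clashes found.

Unified: {case: gen, person: 3rd, tense: fut}


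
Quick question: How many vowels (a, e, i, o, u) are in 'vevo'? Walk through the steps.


Vowels in 'vevo': e, o = 2 vowels.

2


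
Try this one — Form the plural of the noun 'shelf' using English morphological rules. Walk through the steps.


Apply rule: Change -f to -ves. 'shelf' becomes 'shelves'.

shelves


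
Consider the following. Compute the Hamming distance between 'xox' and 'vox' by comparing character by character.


Alignment:
Position 1: 'x' vs 'v' = DIFFER
Position 2: 'o' vs 'o' = match
Position 3: 'x' vs 'x' = match
Total differences: 1

1


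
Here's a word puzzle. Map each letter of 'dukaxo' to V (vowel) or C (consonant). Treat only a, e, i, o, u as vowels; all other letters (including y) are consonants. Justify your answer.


Letter mapping: d = C, u = V, k = C, a = V, x = C, o = V.

CVCVCV


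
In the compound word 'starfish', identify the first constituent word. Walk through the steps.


Split 'starfish' into 'star' + 'fish'. The first part is 'star'.

star


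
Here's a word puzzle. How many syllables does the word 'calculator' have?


Break 'calculator' into syllables: cal-cu-la-tor -> cal | cu | la | tor = 4 syllables

4 syllables


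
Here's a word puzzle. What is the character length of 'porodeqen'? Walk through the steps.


Spell out 'porodeqen' and number each letter: p(1), o(2), r(3), o(4), d(5), e(6), q(7), e(8), n(9). Total: 9 letters.

9


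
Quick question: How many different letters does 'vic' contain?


Unique letters in 'vic': {c, i, v} = 3 distinct letters.

3


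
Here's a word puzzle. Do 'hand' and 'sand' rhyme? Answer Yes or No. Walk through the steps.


Rime (stressed vowel + following sounds) of 'hand': -and = /ænd/
Rime of 'sand': -and = /ænd/
/ænd/ and /ænd/ are the same ending sound, so the words rhyme.

Yes


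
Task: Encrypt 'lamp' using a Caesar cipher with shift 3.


Shift each letter by 3: l -> o, a -> d, m -> p, p -> s. Result: 'odps'.

odps


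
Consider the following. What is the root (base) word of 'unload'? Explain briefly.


Remove prefix 'un' from 'unload' to get root 'load'.

load


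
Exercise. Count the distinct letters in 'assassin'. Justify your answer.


Unique letters in 'assassin': {a, i, n, s} = 4 distinct letters.

4


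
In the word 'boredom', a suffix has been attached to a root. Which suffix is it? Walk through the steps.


The word 'boredom' = 'bore' (root) + '-dom' (suffix). The suffix is '-dom'.

dom


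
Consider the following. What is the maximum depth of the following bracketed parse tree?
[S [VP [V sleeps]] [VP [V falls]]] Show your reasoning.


Count bracket nesting levels:
'[' at pos 0: depth = 1
'[' at pos 3: depth = 2
'[' at pos 7: depth = 3
'[' at pos 19: depth = 2
'[' at pos 23: depth = 3
Maximum depth reached: 3

3


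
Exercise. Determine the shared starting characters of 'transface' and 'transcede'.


Compare from the start: 5 characters match: 'trans'. Mismatch at position 6: 'f' vs 'c'.

trans


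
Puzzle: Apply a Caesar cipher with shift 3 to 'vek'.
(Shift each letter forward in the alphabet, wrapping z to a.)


Shift each letter by 3: v -> y, e -> h, k -> n. Result: 'yhn'.

yhn


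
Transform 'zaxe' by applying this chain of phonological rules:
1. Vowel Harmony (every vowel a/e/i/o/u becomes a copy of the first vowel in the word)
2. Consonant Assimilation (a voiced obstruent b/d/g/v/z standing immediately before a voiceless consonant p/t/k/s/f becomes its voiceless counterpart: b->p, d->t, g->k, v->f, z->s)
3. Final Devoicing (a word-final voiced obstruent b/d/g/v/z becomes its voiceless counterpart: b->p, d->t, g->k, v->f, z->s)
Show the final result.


Starting form: 'zaxe'
Rule 1: Vowel Harmony: all vowels become 'a' (matching first vowel). 'zaxe' -> 'zaxa'
Rule 2: Consonant Assimilation: no voiced obstruent (b/d/g/v/z) stands immediately before a voiceless consonant (p/t/k/s/f). No change.
Rule 3: Final Devoicing: the word ends in the vowel 'a', not a consonant. No change.
Final form: 'zaxa'

zaxa


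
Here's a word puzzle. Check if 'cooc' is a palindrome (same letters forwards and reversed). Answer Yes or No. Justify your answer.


Forward: 'cooc'
Reversed: 'cooc'
They are identical.

Yes


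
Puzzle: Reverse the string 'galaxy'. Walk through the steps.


Reverse 'galaxy' character by character: 'yxalag'.

yxalag


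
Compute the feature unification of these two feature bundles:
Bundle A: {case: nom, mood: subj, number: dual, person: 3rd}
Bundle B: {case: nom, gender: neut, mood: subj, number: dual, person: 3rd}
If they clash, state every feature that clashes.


Compare features:
case: A=nom vs B=nom -> unified: nom
gender: A=_ vs B=neut -> unified: neut
mood: A=subj vs B=subj -> unified: subj
number: A=dual vs B=dual -> unified: dual
person: A=3rd vs B=3rd -> unified: 3rd
No clashes found.

Unified: {case: nom, gender: neut, mood: subj, number: dual, person: 3rd}


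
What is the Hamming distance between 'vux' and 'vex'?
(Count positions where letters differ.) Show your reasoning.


Alignment:
Position 1: 'v' vs 'v' = match
Position 2: 'u' vs 'e' = DIFFER
Position 3: 'x' vs 'x' = match
Total differences: 1

1


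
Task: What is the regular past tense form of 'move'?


Apply rule: Add -d (word ends in -e). 'move' becomes 'moved'.

moved


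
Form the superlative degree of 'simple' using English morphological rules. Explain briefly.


Apply superlative formation (ends in e: add -st): 'simple' -> 'simplest'.

simplest


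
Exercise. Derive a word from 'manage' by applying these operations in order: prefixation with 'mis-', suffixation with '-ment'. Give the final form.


Step 1: Add prefix 'mis-' to 'manage' = 'mismanage'
Step 2: Add suffix '-ment' to 'mismanage' = 'mismanagement'

mismanagement


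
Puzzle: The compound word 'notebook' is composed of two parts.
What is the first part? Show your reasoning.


Split 'notebook' into 'note' + 'book'. The first part is 'note'.

note


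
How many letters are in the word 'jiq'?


Spell out 'jiq' and number each letter: j(1), i(2), q(3). Total: 3 letters.

3


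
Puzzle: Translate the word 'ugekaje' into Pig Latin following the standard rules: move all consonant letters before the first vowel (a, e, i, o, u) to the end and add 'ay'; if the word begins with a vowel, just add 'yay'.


'ugekaje' starts with a vowel, so add 'yay': 'ugekajeyay'.

ugekajeyay


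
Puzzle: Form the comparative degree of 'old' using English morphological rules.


Apply comparative formation (add -er): 'old' -> 'older'.

older


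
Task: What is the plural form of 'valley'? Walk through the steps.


Apply rule: Add -s. 'valley' becomes 'valleys'.

valleys


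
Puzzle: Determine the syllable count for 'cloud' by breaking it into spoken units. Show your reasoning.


Break 'cloud' into syllables: cloud -> cloud = 1 syllable

1 syllable


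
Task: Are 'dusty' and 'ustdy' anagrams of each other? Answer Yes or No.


Sorted letters of 'dusty': 'dstuy'
Sorted letters of 'ustdy': 'dstuy'
They match.

Yes


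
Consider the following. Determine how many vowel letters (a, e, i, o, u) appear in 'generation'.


Vowels in 'generation': e, e, a, i, o = 5 vowels.

5


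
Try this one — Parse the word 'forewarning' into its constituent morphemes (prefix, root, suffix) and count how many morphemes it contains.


Step 1: Identify prefix: 'fore' (meaning: before/front)
Step 2: Identify root: 'warn'
Step 3: Identify suffix(es): 'ing'
Decomposition: fore- (prefix: before/front) + warn (root) + -ing (suffix: ongoing action)
Total morphemes: 3

3 morphemes (fore- (prefix: before/front) + warn (root) + -ing (suffix: ongoing action))


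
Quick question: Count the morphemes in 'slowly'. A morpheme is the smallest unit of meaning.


Decomposition: slow (root) + -ly (suffix) = 2 morpheme(s)

2 morphemes
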